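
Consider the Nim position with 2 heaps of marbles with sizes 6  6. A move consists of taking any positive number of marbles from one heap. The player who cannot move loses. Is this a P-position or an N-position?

Nim-sum: 6 XOR 6 = 0.
The nim-sum is 0, so this is a P-position: the player to move is in a losing position under optimal play.

P-position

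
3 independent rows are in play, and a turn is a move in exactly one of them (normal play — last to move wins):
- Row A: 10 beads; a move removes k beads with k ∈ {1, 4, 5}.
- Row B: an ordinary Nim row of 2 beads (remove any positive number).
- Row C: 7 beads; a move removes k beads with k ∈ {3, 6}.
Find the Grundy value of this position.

Build the Grundy sequence for row A with g(k) = mex{g(k−s) : s ∈ {1, 4, 5}, s ≤ k}:
g(0) = mex{} = 0
g(1) = mex{0} = 1
g(2) = mex{1} = 0
g(3) = mex{0} = 1
g(4) = mex{0,1} = 2
g(5) = mex{0,1,2} = 3
g(6) = mex{0,1,3} = 2
g(7) = mex{0,1,2} = 3
g(8) = mex{1,2,3} = 0
g(9) = mex{0,2,3} = 1
g(10) = mex{1,2,3} = 0
So g(10) = 0.
Row B is a plain Nim row of size 2, so its Grundy value is 2.
For row C, compute g(0), g(1), … with moves {3, 6}:
g(0) = mex{} = 0
g(1) = mex{} = 0
g(2) = mex{} = 0
g(3) = mex{0} = 1
g(4) = mex{0} = 1
g(5) = mex{0} = 1
g(6) = mex{0,1} = 2
g(7) = mex{0,1} = 2
So g(7) = 2.
The value of a disjunctive sum is the nim-sum of the parts.
Combined value = 0 XOR 2 XOR 2 = 0.

0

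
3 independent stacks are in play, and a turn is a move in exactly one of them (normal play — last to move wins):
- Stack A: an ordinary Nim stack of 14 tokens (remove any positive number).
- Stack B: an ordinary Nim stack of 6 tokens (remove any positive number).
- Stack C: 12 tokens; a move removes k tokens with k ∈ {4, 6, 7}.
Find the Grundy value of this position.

Stack A is a plain Nim stack of size 14, so its Grundy value is 14.
Stack B is a plain Nim stack of size 6, so its Grundy value is 6.
Grundy values for stack C (subtraction set {4, 6, 7}):
k:     0  1  2  3  4  5  6  7  8  9 10 11 12
g(k):  0  0  0  0  1  1  1  1  2  2  2  0  0
So g(12) = 0.
The value of a disjunctive sum is the nim-sum of the parts.
Combined value = 14 XOR 6 XOR 0 = 8.

8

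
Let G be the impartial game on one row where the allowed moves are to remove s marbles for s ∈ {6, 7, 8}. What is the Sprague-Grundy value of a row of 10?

1

Build the Grundy sequence with g(k) = mex{g(k−s) : s ∈ {6, 7, 8}, s ≤ k}:
k:     0  1  2  3  4  5  6  7  8  9 10
g(k):  0  0  0  0  0  0  1  1  1  1  1
So g(10) = 1.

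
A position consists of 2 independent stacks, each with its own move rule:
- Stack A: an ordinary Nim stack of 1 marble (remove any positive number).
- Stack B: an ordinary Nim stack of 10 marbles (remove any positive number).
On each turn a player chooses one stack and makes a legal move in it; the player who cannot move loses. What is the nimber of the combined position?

11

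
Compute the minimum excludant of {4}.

0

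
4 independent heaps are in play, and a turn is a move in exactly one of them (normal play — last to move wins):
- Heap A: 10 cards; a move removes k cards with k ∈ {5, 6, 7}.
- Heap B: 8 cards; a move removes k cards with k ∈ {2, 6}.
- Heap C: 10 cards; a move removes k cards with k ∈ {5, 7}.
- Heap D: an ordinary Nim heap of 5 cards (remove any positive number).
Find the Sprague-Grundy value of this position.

5

Grundy values for heap A (subtraction set {5, 6, 7}):
g(0) = mex{} = 0
g(1) = mex{} = 0
g(2) = mex{} = 0
g(3) = mex{} = 0
g(4) = mex{} = 0
g(5) = mex{0} = 1
g(6) = mex{0} = 1
g(7) = mex{0} = 1
g(8) = mex{0} = 1
g(9) = mex{0} = 1
g(10) = mex{0,1} = 2
So g(10) = 2.
Grundy values for heap B (subtraction set {2, 6}):
k:     0  1  2  3  4  5  6  7  8
g(k):  0  0  1  1  0  0  1  1  0
So g(8) = 0.
For heap C, compute g(0), g(1), … with moves {5, 7}:
k:     0  1  2  3  4  5  6  7  8  9 10
g(k):  0  0  0  0  0  1  1  1  1  1  2
So g(10) = 2.
Heap D is a plain Nim heap of size 5, so its Grundy value is 5.
By the Sprague-Grundy theorem, the Grundy value of a sum of independent games is the XOR of the component values.
Combined value = 2 ⊕ 0 ⊕ 2 ⊕ 5 = 5.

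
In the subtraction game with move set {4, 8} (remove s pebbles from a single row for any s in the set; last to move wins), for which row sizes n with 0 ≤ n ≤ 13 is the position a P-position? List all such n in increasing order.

0, 1, 2, 3, 12, 13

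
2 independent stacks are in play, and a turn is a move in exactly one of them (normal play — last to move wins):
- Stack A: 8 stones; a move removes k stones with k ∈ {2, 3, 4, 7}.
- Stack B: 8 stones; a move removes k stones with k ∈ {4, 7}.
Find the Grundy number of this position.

3

For stack A, compute g(0), g(1), … with moves {2, 3, 4, 7}:
k:     0  1  2  3  4  5  6  7  8
g(k):  0  0  1  1  2  2  0  3  1
So g(8) = 1.
For stack B, compute g(0), g(1), … with moves {4, 7}:
g(0) = mex{} = 0
g(1) = mex{} = 0
g(2) = mex{} = 0
g(3) = mex{} = 0
g(4) = mex{0} = 1
g(5) = mex{0} = 1
g(6) = mex{0} = 1
g(7) = mex{0} = 1
g(8) = mex{0,1} = 2
So g(8) = 2.
The value of a disjunctive sum is the nim-sum of the parts.
Combined value = 1 XOR 2 = 3.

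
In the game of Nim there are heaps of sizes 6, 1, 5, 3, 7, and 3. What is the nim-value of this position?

5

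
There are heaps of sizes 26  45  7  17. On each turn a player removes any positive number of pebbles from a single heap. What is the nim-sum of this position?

33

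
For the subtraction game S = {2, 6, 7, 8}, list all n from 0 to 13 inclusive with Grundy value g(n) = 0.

0, 1, 4, 5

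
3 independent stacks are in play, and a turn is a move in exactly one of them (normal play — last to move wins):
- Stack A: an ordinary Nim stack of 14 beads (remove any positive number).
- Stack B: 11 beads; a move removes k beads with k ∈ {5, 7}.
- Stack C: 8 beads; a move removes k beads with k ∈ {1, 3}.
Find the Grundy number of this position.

12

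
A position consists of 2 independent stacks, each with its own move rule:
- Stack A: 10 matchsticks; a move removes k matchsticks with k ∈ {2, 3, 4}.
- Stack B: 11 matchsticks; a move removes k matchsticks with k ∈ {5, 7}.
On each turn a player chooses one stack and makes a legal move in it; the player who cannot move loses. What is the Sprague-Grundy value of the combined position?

For stack A, compute g(0), g(1), … with moves {2, 3, 4}:
k:     0  1  2  3  4  5  6  7  8  9 10
g(k):  0  0  1  1  2  2  0  0  1  1  2
So g(10) = 2.
Grundy values for stack B (subtraction set {5, 7}):
g(0) = mex{} = 0
g(1) = mex{} = 0
g(2) = mex{} = 0
g(3) = mex{} = 0
g(4) = mex{} = 0
g(5) = mex{0} = 1
g(6) = mex{0} = 1
g(7) = mex{0} = 1
g(8) = mex{0} = 1
g(9) = mex{0} = 1
g(10) = mex{0,1} = 2
g(11) = mex{0,1} = 2
So g(11) = 2.
By the Sprague-Grundy theorem, the Grundy value of a sum of independent games is the XOR of the component values.
Combined value = 2 XOR 2 = 0.

0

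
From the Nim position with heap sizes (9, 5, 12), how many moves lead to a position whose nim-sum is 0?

0

Nim-sum: 9 ⊕ 5 ⊕ 12 = 0.
The nim-sum is already 0, so every move leaves a nonzero nim-sum — there are no winning moves.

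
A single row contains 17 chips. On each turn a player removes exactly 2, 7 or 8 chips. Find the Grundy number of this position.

Compute g(0), g(1), … for moves {2, 7, 8}:
k:     0  1  2  3  4  5  6  7  8  9 10 11 12 13 14 15 16 17
g(k):  0  0  1  1  0  0  1  1  2  2  0  3  1  2  0  0  1  1
So g(17) = 1.

1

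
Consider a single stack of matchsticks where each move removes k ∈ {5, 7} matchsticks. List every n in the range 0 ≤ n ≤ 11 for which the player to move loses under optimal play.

Compute g(0), g(1), … for moves {5, 7}:
g(0) = mex{} = 0
g(1) = mex{} = 0
g(2) = mex{} = 0
g(3) = mex{} = 0
g(4) = mex{} = 0
g(5) = mex{0} = 1
g(6) = mex{0} = 1
g(7) = mex{0} = 1
g(8) = mex{0} = 1
g(9) = mex{0} = 1
g(10) = mex{0,1} = 2
g(11) = mex{0,1} = 2
The P-positions (g = 0) in 0..11 are 0, 1, 2, 3, 4.

0, 1, 2, 3, 4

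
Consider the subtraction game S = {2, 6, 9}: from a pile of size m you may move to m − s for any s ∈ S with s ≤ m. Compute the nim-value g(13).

Grundy values for subtraction set {2, 6, 9}:
g(0) = mex{} = 0
g(1) = mex{} = 0
g(2) = mex{0} = 1
g(3) = mex{0} = 1
g(4) = mex{1} = 0
g(5) = mex{1} = 0
g(6) = mex{0} = 1
g(7) = mex{0} = 1
g(8) = mex{1} = 0
g(9) = mex{0,1} = 2
g(10) = mex{0} = 1
g(11) = mex{0,1,2} = 3
g(12) = mex{1} = 0
g(13) = mex{0,1,3} = 2
So g(13) = 2.

2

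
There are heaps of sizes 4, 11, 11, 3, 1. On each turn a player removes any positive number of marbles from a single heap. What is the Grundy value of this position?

6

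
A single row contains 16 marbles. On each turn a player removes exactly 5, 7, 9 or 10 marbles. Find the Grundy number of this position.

0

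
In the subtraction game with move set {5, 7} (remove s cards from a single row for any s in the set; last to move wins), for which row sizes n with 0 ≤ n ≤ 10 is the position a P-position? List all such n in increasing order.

0, 1, 2, 3, 4

Compute g(0), g(1), … for moves {5, 7}:
k:     0  1  2  3  4  5  6  7  8  9 10
g(k):  0  0  0  0  0  1  1  1  1  1  2
The P-positions (g = 0) in 0..10 are 0, 1, 2, 3, 4.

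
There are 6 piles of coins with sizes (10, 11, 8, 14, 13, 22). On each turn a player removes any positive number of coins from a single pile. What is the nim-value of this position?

28

Nim-sum: 10 ⊕ 11 ⊕ 8 ⊕ 14 ⊕ 13 ⊕ 22 = 28.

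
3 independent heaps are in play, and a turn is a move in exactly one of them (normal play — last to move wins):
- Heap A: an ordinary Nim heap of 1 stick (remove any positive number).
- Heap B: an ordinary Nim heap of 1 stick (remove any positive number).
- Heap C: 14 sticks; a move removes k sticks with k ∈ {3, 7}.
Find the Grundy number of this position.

Heap A is a plain Nim heap of size 1, so its Grundy value is 1.
Heap B is a plain Nim heap of size 1, so its Grundy value is 1.
Grundy values for heap C (subtraction set {3, 7}):
k:     0  1  2  3  4  5  6  7  8  9 10 11 12 13 14
g(k):  0  0  0  1  1  1  0  2  2  1  0  0  0  1  1
So g(14) = 1.
The value of a disjunctive sum is the nim-sum of the parts.
Combined value = 1 XOR 1 XOR 1 = 1.

1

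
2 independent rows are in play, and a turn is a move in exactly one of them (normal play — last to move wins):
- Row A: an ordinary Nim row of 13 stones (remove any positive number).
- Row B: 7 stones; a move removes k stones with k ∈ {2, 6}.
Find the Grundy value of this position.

Row A is a plain Nim row of size 13, so its Grundy value is 13.
Build the Grundy sequence for row B with g(k) = mex{g(k−s) : s ∈ {2, 6}, s ≤ k}:
k:     0  1  2  3  4  5  6  7
g(k):  0  0  1  1  0  0  1  1
So g(7) = 1.
By the Sprague-Grundy theorem, the Grundy value of a sum of independent games is the XOR of the component values.
Combined value = 13 XOR 1 = 12.

12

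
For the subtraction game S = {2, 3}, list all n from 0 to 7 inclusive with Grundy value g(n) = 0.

0, 1, 5, 6

Compute g(0), g(1), … for moves {2, 3}:
k:     0  1  2  3  4  5  6  7
g(k):  0  0  1  1  2  0  0  1
The P-positions (g = 0) in 0..7 are 0, 1, 5, 6.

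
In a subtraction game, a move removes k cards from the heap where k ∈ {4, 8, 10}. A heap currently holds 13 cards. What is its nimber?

Compute g(0), g(1), … for moves {4, 8, 10}:
g(0) = mex{} = 0
g(1) = mex{} = 0
g(2) = mex{} = 0
g(3) = mex{} = 0
g(4) = mex{0} = 1
g(5) = mex{0} = 1
g(6) = mex{0} = 1
g(7) = mex{0} = 1
g(8) = mex{0,1} = 2
g(9) = mex{0,1} = 2
g(10) = mex{0,1} = 2
g(11) = mex{0,1} = 2
g(12) = mex{0,1,2} = 3
g(13) = mex{0,1,2} = 3
So g(13) = 3.

3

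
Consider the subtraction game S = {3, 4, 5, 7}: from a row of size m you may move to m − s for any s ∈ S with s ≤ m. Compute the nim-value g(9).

3

Build the Grundy sequence with g(k) = mex{g(k−s) : s ∈ {3, 4, 5, 7}, s ≤ k}:
k:     0  1  2  3  4  5  6  7  8  9
g(k):  0  0  0  1  1  1  2  2  2  3
So g(9) = 3.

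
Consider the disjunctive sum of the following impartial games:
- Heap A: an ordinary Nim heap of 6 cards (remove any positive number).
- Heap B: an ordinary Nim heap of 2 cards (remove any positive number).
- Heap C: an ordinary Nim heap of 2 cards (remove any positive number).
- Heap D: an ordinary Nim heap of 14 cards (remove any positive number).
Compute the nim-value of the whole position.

Heap A is a plain Nim heap of size 6, so its Grundy value is 6.
Heap B is a plain Nim heap of size 2, so its Grundy value is 2.
Heap C is a plain Nim heap of size 2, so its Grundy value is 2.
Heap D is a plain Nim heap of size 14, so its Grundy value is 14.
The value of a disjunctive sum is the nim-sum of the parts.
Combined value = 6 XOR 2 XOR 2 XOR 14 = 8.

8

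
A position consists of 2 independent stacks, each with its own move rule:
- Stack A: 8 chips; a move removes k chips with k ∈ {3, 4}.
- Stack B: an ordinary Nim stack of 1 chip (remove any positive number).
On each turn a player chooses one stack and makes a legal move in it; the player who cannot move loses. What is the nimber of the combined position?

1

Build the Grundy sequence for stack A with g(k) = mex{g(k−s) : s ∈ {3, 4}, s ≤ k}:
g(0) = mex{} = 0
g(1) = mex{} = 0
g(2) = mex{} = 0
g(3) = mex{0} = 1
g(4) = mex{0} = 1
g(5) = mex{0} = 1
g(6) = mex{0,1} = 2
g(7) = mex{1} = 0
g(8) = mex{1} = 0
So g(8) = 0.
Stack B is a plain Nim stack of size 1, so its Grundy value is 1.
By the Sprague-Grundy theorem, the Grundy value of a sum of independent games is the XOR of the component values.
Combined value = 0 XOR 1 = 1.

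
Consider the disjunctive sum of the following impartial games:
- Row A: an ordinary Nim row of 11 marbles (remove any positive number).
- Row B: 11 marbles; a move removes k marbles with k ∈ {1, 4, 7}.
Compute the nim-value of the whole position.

Row A is a plain Nim row of size 11, so its Grundy value is 11.
For row B, compute g(0), g(1), … with moves {1, 4, 7}:
k:     0  1  2  3  4  5  6  7  8  9 10 11
g(k):  0  1  0  1  2  0  1  2  0  1  0  1
So g(11) = 1.
By the Sprague-Grundy theorem, the Grundy value of a sum of independent games is the XOR of the component values.
Combined value = 11 XOR 1 = 10.

10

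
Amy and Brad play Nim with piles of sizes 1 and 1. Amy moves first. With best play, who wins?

Nim-sum: 1 ^ 1 = 0.
The nim-sum is 0, so this is a P-position: the player to move is in a losing position under optimal play; Amy is about to move from it and so loses — Brad wins.

Brad wins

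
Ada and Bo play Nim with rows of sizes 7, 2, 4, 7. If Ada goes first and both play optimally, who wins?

Ada wins

Compute the nim-sum pairwise:
7 XOR 2 = 5
5 XOR 4 = 1
1 XOR 7 = 6
The nim-sum is 6 ≠ 0, so this is an N-position: the player to move can win; Ada has a winning move.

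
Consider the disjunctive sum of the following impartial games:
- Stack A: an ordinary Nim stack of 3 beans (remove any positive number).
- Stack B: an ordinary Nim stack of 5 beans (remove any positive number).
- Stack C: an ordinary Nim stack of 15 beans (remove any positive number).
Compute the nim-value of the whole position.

Stack A is a plain Nim stack of size 3, so its Grundy value is 3.
Stack B is a plain Nim stack of size 5, so its Grundy value is 5.
Stack C is a plain Nim stack of size 15, so its Grundy value is 15.
By the Sprague-Grundy theorem, the Grundy value of a sum of independent games is the XOR of the component values.
Combined value = 3 ⊕ 5 ⊕ 15 = 9.

9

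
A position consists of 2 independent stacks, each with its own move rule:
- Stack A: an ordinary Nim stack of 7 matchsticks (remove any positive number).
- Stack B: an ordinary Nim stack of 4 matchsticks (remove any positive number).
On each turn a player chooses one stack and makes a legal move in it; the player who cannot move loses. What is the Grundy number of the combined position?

3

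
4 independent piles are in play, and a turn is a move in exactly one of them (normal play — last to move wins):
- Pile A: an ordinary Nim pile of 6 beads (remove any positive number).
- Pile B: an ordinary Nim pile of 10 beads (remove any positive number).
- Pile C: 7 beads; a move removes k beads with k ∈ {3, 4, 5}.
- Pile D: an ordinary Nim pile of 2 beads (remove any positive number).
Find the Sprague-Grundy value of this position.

Pile A is a plain Nim pile of size 6, so its Grundy value is 6.
Pile B is a plain Nim pile of size 10, so its Grundy value is 10.
For pile C, compute g(0), g(1), … with moves {3, 4, 5}:
k:     0  1  2  3  4  5  6  7
g(k):  0  0  0  1  1  1  2  2
So g(7) = 2.
Pile D is a plain Nim pile of size 2, so its Grundy value is 2.
By the Sprague-Grundy theorem, the Grundy value of a sum of independent games is the XOR of the component values.
Combined value = 6 ⊕ 10 ⊕ 2 ⊕ 2 = 12.

12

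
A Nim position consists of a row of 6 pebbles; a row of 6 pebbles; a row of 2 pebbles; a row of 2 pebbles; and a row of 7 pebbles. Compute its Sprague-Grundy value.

7

Nim-sum: 6 ⊕ 6 ⊕ 2 ⊕ 2 ⊕ 7 = 7.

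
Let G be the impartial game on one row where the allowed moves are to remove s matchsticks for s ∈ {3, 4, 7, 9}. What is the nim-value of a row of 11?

3

Grundy values for subtraction set {3, 4, 7, 9}:
k:     0  1  2  3  4  5  6  7  8  9 10 11
g(k):  0  0  0  1  1  1  2  2  2  3  3  3
So g(11) = 3.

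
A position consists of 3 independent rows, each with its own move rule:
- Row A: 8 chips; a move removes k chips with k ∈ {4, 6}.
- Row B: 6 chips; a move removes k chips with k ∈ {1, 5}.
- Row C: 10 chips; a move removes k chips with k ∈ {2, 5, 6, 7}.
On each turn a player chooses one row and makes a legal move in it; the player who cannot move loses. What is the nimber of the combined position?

For row A, compute g(0), g(1), … with moves {4, 6}:
k:     0  1  2  3  4  5  6  7  8
g(k):  0  0  0  0  1  1  1  1  2
So g(8) = 2.
For row B, compute g(0), g(1), … with moves {1, 5}:
k:     0  1  2  3  4  5  6
g(k):  0  1  0  1  0  1  0
So g(6) = 0.
Grundy values for row C (subtraction set {2, 5, 6, 7}):
k:     0  1  2  3  4  5  6  7  8  9 10
g(k):  0  0  1  1  0  2  1  3  2  2  3
So g(10) = 3.
The value of a disjunctive sum is the nim-sum of the parts.
Combined value = 2 XOR 0 XOR 3 = 1.

1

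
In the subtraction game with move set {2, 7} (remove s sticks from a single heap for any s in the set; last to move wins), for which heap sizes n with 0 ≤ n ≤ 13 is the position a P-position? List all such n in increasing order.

0, 1, 4, 5, 9, 10, 13

Compute g(0), g(1), … for moves {2, 7}:
g(0) = mex{} = 0
g(1) = mex{} = 0
g(2) = mex{0} = 1
g(3) = mex{0} = 1
g(4) = mex{1} = 0
g(5) = mex{1} = 0
g(6) = mex{0} = 1
g(7) = mex{0} = 1
g(8) = mex{0,1} = 2
g(9) = mex{1} = 0
g(10) = mex{1,2} = 0
g(11) = mex{0} = 1
g(12) = mex{0} = 1
g(13) = mex{1} = 0
The P-positions (g = 0) in 0..13 are 0, 1, 4, 5, 9, 10, 13.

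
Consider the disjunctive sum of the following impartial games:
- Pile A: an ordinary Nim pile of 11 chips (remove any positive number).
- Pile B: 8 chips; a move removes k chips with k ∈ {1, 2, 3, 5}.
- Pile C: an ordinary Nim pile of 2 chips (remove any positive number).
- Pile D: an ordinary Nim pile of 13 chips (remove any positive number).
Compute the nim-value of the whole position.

4

Pile A is a plain Nim pile of size 11, so its Grundy value is 11.
Grundy values for pile B (subtraction set {1, 2, 3, 5}):
g(0) = mex{} = 0
g(1) = mex{0} = 1
g(2) = mex{0,1} = 2
g(3) = mex{0,1,2} = 3
g(4) = mex{1,2,3} = 0
g(5) = mex{0,2,3} = 1
g(6) = mex{0,1,3} = 2
g(7) = mex{0,1,2} = 3
g(8) = mex{1,2,3} = 0
So g(8) = 0.
Pile C is a plain Nim pile of size 2, so its Grundy value is 2.
Pile D is a plain Nim pile of size 13, so its Grundy value is 13.
The value of a disjunctive sum is the nim-sum of the parts.
Combined value = 11 ⊕ 0 ⊕ 2 ⊕ 13 = 4.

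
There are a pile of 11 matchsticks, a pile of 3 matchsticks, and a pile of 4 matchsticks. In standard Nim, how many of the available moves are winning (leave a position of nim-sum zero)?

Nim-sum: 11 XOR 3 XOR 4 = 12.
The overall nim-sum is X = 12. A pile of size p has a winning move iff p XOR X < p (reduce it to p XOR X).
  11: 11 XOR 12 = 7 < 11 — winning move (to 7).
  3: 3 XOR 12 = 15 ≥ 3 — no move.
  4: 4 XOR 12 = 8 ≥ 4 — no move.
That gives 1 winning move.

1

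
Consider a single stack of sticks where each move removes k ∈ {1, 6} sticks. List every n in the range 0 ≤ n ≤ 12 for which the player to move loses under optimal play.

0, 2, 4, 7, 9, 11

Build the Grundy sequence with g(k) = mex{g(k−s) : s ∈ {1, 6}, s ≤ k}:
g(0) = mex{} = 0
g(1) = mex{0} = 1
g(2) = mex{1} = 0
g(3) = mex{0} = 1
g(4) = mex{1} = 0
g(5) = mex{0} = 1
g(6) = mex{0,1} = 2
g(7) = mex{1,2} = 0
g(8) = mex{0} = 1
g(9) = mex{1} = 0
g(10) = mex{0} = 1
g(11) = mex{1} = 0
g(12) = mex{0,2} = 1
The P-positions (g = 0) in 0..12 are 0, 2, 4, 7, 9, 11.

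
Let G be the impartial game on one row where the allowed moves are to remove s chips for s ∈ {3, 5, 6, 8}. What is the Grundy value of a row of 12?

0

Grundy values for subtraction set {3, 5, 6, 8}:
k:     0  1  2  3  4  5  6  7  8  9 10 11 12
g(k):  0  0  0  1  1  1  2  2  2  3  3  0  0
So g(12) = 0.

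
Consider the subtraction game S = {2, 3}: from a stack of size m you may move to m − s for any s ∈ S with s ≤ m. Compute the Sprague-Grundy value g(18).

1

Grundy values for subtraction set {2, 3}:
k:     0  1  2  3  4  5  6  7  8  9 10 11 12 13 14 15 16 17 18
g(k):  0  0  1  1  2  0  0  1  1  2  0  0  1  1  2  0  0  1  1
So g(18) = 1.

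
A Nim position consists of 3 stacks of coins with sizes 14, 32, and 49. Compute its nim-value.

31

Bitwise XOR of the heap sizes:
  001110  (14)
  100000  (32)
  110001  (49)
  ------
  011111  (31)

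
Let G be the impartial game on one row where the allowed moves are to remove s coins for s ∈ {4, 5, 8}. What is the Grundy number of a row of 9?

2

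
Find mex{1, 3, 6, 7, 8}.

0

0 is not in the set, so the mex is 0.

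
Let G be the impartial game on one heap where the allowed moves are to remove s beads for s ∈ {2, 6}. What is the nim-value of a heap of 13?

Grundy values for subtraction set {2, 6}:
g(0) = mex{} = 0
g(1) = mex{} = 0
g(2) = mex{0} = 1
g(3) = mex{0} = 1
g(4) = mex{1} = 0
g(5) = mex{1} = 0
g(6) = mex{0} = 1
g(7) = mex{0} = 1
g(8) = mex{1} = 0
g(9) = mex{1} = 0
g(10) = mex{0} = 1
g(11) = mex{0} = 1
g(12) = mex{1} = 0
g(13) = mex{1} = 0
So g(13) = 0.

0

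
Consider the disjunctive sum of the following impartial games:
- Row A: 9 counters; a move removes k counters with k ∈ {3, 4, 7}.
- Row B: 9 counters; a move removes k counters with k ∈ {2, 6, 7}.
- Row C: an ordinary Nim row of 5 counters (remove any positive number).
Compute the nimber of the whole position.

Build the Grundy sequence for row A with g(k) = mex{g(k−s) : s ∈ {3, 4, 7}, s ≤ k}:
k:     0  1  2  3  4  5  6  7  8  9
g(k):  0  0  0  1  1  1  2  2  2  3
So g(9) = 3.
For row B, compute g(0), g(1), … with moves {2, 6, 7}:
k:     0  1  2  3  4  5  6  7  8  9
g(k):  0  0  1  1  0  0  1  1  2  0
So g(9) = 0.
Row C is a plain Nim row of size 5, so its Grundy value is 5.
By the Sprague-Grundy theorem, the Grundy value of a sum of independent games is the XOR of the component values.
Combined value = 3 XOR 0 XOR 5 = 6.

6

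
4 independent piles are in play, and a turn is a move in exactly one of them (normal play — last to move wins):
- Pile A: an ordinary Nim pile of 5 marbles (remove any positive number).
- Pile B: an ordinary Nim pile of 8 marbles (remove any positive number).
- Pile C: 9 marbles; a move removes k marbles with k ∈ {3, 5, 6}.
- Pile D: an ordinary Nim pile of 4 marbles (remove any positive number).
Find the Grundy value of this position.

Pile A is a plain Nim pile of size 5, so its Grundy value is 5.
Pile B is a plain Nim pile of size 8, so its Grundy value is 8.
Build the Grundy sequence for pile C with g(k) = mex{g(k−s) : s ∈ {3, 5, 6}, s ≤ k}:
g(0) = mex{} = 0
g(1) = mex{} = 0
g(2) = mex{} = 0
g(3) = mex{0} = 1
g(4) = mex{0} = 1
g(5) = mex{0} = 1
g(6) = mex{0,1} = 2
g(7) = mex{0,1} = 2
g(8) = mex{0,1} = 2
g(9) = mex{1,2} = 0
So g(9) = 0.
Pile D is a plain Nim pile of size 4, so its Grundy value is 4.
By the Sprague-Grundy theorem, the Grundy value of a sum of independent games is the XOR of the component values.
Combined value = 5 ⊕ 8 ⊕ 0 ⊕ 4 = 9.

9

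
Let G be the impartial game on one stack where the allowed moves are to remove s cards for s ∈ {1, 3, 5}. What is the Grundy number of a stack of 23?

1

Compute g(0), g(1), … for moves {1, 3, 5}:
k:     0  1  2  3  4  5  6  7  8  9 10 11 12 13 14 15 16 17 18 19 20 21 22 23
g(k):  0  1  0  1  0  1  0  1  0  1  0  1  0  1  0  1  0  1  0  1  0  1  0  1
So g(23) = 1.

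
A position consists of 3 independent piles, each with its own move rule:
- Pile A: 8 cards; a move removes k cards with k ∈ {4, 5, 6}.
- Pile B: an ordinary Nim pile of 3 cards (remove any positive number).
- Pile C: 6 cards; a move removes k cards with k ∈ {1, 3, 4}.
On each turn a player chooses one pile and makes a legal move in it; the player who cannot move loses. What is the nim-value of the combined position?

3

Grundy values for pile A (subtraction set {4, 5, 6}):
g(0) = mex{} = 0
g(1) = mex{} = 0
g(2) = mex{} = 0
g(3) = mex{} = 0
g(4) = mex{0} = 1
g(5) = mex{0} = 1
g(6) = mex{0} = 1
g(7) = mex{0} = 1
g(8) = mex{0,1} = 2
So g(8) = 2.
Pile B is a plain Nim pile of size 3, so its Grundy value is 3.
Build the Grundy sequence for pile C with g(k) = mex{g(k−s) : s ∈ {1, 3, 4}, s ≤ k}:
k:     0  1  2  3  4  5  6
g(k):  0  1  0  1  2  3  2
So g(6) = 2.
By the Sprague-Grundy theorem, the Grundy value of a sum of independent games is the XOR of the component values.
Combined value = 2 ⊕ 3 ⊕ 2 = 3.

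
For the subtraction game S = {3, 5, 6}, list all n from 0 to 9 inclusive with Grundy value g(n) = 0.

0, 1, 2, 9

Grundy values for subtraction set {3, 5, 6}:
g(0) = mex{} = 0
g(1) = mex{} = 0
g(2) = mex{} = 0
g(3) = mex{0} = 1
g(4) = mex{0} = 1
g(5) = mex{0} = 1
g(6) = mex{0,1} = 2
g(7) = mex{0,1} = 2
g(8) = mex{0,1} = 2
g(9) = mex{1,2} = 0
The P-positions (g = 0) in 0..9 are 0, 1, 2, 9.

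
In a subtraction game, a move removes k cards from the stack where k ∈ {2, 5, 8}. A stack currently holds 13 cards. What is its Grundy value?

Grundy values for subtraction set {2, 5, 8}:
k:     0  1  2  3  4  5  6  7  8  9 10 11 12 13
g(k):  0  0  1  1  0  2  1  0  2  1  0  0  1  1
So g(13) = 1.

1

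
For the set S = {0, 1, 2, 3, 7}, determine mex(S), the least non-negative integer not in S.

4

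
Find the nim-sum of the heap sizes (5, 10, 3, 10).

Nim-sum: 5 ⊕ 10 ⊕ 3 ⊕ 10 = 6.

6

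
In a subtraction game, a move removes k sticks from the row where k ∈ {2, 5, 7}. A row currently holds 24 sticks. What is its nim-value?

Build the Grundy sequence with g(k) = mex{g(k−s) : s ∈ {2, 5, 7}, s ≤ k}:
k:     0  1  2  3  4  5  6  7  8  9 10 11 12 13 14 15 16 17 18 19 20 21 22 23 24
g(k):  0  0  1  1  0  2  1  3  2  2  0  3  1  0  0  1  1  2  2  3  3  2  0  0  1
So g(24) = 1.

1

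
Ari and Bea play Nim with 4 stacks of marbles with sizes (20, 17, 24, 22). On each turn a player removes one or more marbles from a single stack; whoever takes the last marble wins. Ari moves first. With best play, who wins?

Nim-sum: 20 ⊕ 17 ⊕ 24 ⊕ 22 = 11.
The nim-sum is 11 ≠ 0, so this is an N-position: the player to move can win; Ari has a winning move.

Ari wins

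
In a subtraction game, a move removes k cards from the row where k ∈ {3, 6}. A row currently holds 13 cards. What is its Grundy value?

Grundy values for subtraction set {3, 6}:
g(0) = mex{} = 0
g(1) = mex{} = 0
g(2) = mex{} = 0
g(3) = mex{0} = 1
g(4) = mex{0} = 1
g(5) = mex{0} = 1
g(6) = mex{0,1} = 2
g(7) = mex{0,1} = 2
g(8) = mex{0,1} = 2
g(9) = mex{1,2} = 0
g(10) = mex{1,2} = 0
g(11) = mex{1,2} = 0
g(12) = mex{0,2} = 1
g(13) = mex{0,2} = 1
So g(13) = 1.

1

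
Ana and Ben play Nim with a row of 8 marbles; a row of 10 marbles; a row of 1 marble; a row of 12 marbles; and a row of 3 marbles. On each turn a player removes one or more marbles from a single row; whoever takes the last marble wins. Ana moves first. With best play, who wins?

Ana wins

Compute the nim-sum pairwise:
8 ^ 10 = 2
2 ^ 1 = 3
3 ^ 12 = 15
15 ^ 3 = 12
The nim-sum is 12 ≠ 0, so this is an N-position: the player to move can win; Ana has a winning move.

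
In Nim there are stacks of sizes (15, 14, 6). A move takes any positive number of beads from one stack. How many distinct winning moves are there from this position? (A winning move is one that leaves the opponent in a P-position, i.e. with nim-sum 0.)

Nim-sum: 15 ⊕ 14 ⊕ 6 = 7.
The overall nim-sum is X = 7. A stack of size p has a winning move iff p XOR X < p (reduce it to p XOR X).
  15: 15 XOR 7 = 8 < 15 — winning move (to 8).
  14: 14 XOR 7 = 9 < 14 — winning move (to 9).
  6: 6 XOR 7 = 1 < 6 — winning move (to 1).
That gives 3 winning moves.

3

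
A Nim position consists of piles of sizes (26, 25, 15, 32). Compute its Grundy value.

Nim-sum: 26 XOR 25 XOR 15 XOR 32 = 44.

44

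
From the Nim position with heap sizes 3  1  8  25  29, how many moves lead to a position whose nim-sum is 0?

3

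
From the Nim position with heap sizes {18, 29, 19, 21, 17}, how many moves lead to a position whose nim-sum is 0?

5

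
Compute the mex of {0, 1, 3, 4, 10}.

2

The values 0, 1 are all present; 2 is the first non-negative integer missing from the set.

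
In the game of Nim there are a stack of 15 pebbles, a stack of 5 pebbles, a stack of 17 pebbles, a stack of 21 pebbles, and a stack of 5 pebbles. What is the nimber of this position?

11

Compute the nim-sum pairwise:
15 XOR 5 = 10
10 XOR 17 = 27
27 XOR 21 = 14
14 XOR 5 = 11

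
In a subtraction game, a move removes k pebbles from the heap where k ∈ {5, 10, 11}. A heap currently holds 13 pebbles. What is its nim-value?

Build the Grundy sequence with g(k) = mex{g(k−s) : s ∈ {5, 10, 11}, s ≤ k}:
k:     0  1  2  3  4  5  6  7  8  9 10 11 12 13
g(k):  0  0  0  0  0  1  1  1  1  1  2  2  2  2
So g(13) = 2.

2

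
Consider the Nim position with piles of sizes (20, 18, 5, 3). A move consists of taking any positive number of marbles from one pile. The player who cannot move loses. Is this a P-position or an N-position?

P-position

In binary:
  10100  (20)
  10010  (18)
  00101  (5)
  00011  (3)
  -----
  00000  (0)
The nim-sum is 0, so this is a P-position: the player to move is in a losing position under optimal play.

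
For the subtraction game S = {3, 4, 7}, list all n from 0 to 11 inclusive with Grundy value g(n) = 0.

0, 1, 2, 10, 11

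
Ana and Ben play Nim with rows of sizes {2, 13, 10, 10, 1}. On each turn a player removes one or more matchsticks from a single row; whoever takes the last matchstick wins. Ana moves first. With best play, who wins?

Nim-sum: 2 ⊕ 13 ⊕ 10 ⊕ 10 ⊕ 1 = 14.
The nim-sum is 14 ≠ 0, so this is an N-position: the player to move can win; Ana has a winning move.

Ana wins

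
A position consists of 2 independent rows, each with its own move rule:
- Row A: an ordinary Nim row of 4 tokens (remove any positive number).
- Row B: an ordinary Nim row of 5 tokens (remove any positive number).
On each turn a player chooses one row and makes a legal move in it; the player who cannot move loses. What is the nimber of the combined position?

Row A is a plain Nim row of size 4, so its Grundy value is 4.
Row B is a plain Nim row of size 5, so its Grundy value is 5.
By the Sprague-Grundy theorem, the Grundy value of a sum of independent games is the XOR of the component values.
Combined value = 4 ⊕ 5 = 1.

1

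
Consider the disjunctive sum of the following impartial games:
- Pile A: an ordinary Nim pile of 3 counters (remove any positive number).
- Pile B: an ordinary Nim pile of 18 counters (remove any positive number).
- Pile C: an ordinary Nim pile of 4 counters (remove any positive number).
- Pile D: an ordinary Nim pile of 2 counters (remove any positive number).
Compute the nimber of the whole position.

Pile A is a plain Nim pile of size 3, so its Grundy value is 3.
Pile B is a plain Nim pile of size 18, so its Grundy value is 18.
Pile C is a plain Nim pile of size 4, so its Grundy value is 4.
Pile D is a plain Nim pile of size 2, so its Grundy value is 2.
By the Sprague-Grundy theorem, the Grundy value of a sum of independent games is the XOR of the component values.
Combined value = 3 XOR 18 XOR 4 XOR 2 = 23.

23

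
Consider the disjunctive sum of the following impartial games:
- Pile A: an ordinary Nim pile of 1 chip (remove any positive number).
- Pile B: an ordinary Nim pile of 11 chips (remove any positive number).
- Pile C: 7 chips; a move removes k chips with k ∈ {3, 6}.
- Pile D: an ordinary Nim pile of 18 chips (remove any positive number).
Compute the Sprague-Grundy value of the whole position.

26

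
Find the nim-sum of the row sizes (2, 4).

Bitwise XOR of the heap sizes:
  010  (2)
  100  (4)
  ---
  110  (6)

6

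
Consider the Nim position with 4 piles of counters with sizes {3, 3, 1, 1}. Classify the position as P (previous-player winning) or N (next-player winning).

Write each in binary and XOR column by column:
  11  (3)
  11  (3)
  01  (1)
  01  (1)
  --
  00  (0)
The nim-sum is 0, so this is a P-position: the player to move is in a losing position under optimal play.

P-position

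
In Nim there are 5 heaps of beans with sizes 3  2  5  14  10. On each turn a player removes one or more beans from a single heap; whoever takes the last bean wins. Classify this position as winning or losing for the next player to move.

In binary:
  0011  (3)
  0010  (2)
  0101  (5)
  1110  (14)
  1010  (10)
  ----
  0000  (0)
The nim-sum is 0, so this is a P-position: the player to move is in a losing position under optimal play.

Losing position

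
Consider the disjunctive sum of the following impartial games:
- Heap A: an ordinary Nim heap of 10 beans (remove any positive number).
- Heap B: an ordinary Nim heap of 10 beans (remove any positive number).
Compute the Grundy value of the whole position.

0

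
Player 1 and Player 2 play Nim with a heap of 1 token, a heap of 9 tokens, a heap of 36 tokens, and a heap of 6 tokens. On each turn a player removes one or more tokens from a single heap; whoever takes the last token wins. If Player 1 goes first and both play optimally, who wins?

Player 1 wins

Nim-sum: 1 ^ 9 ^ 36 ^ 6 = 42.
The nim-sum is 42 ≠ 0, so this is an N-position: the player to move can win; Player 1 has a winning move.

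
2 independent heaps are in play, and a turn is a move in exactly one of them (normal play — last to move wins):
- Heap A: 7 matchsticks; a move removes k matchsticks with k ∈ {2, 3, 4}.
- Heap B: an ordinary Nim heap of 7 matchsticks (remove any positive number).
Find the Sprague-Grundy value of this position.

7

For heap A, compute g(0), g(1), … with moves {2, 3, 4}:
g(0) = mex{} = 0
g(1) = mex{} = 0
g(2) = mex{0} = 1
g(3) = mex{0} = 1
g(4) = mex{0,1} = 2
g(5) = mex{0,1} = 2
g(6) = mex{1,2} = 0
g(7) = mex{1,2} = 0
So g(7) = 0.
Heap B is a plain Nim heap of size 7, so its Grundy value is 7.
By the Sprague-Grundy theorem, the Grundy value of a sum of independent games is the XOR of the component values.
Combined value = 0 XOR 7 = 7.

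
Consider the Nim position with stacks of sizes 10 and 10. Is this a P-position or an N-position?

P-position

In binary:
  1010  (10)
  1010  (10)
  ----
  0000  (0)
The nim-sum is 0, so this is a P-position: the player to move is in a losing position under optimal play.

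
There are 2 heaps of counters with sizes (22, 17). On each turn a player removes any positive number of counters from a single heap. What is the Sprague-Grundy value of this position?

7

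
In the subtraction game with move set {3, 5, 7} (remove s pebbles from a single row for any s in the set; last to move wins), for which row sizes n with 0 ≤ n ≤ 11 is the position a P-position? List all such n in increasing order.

0, 1, 2, 10, 11

Compute g(0), g(1), … for moves {3, 5, 7}:
k:     0  1  2  3  4  5  6  7  8  9 10 11
g(k):  0  0  0  1  1  1  2  2  2  3  0  0
The P-positions (g = 0) in 0..11 are 0, 1, 2, 10, 11.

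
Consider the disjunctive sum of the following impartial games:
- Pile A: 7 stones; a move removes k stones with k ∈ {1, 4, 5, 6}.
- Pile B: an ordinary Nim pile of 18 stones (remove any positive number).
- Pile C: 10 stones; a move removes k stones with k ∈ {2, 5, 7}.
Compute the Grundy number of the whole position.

For pile A, compute g(0), g(1), … with moves {1, 4, 5, 6}:
k:     0  1  2  3  4  5  6  7
g(k):  0  1  0  1  2  3  2  3
So g(7) = 3.
Pile B is a plain Nim pile of size 18, so its Grundy value is 18.
Build the Grundy sequence for pile C with g(k) = mex{g(k−s) : s ∈ {2, 5, 7}, s ≤ k}:
k:     0  1  2  3  4  5  6  7  8  9 10
g(k):  0  0  1  1  0  2  1  3  2  2  0
So g(10) = 0.
The value of a disjunctive sum is the nim-sum of the parts.
Combined value = 3 ⊕ 18 ⊕ 0 = 17.

17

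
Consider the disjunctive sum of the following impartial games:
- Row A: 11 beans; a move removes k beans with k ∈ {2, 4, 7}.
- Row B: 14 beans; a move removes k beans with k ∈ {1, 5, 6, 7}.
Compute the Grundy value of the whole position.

Build the Grundy sequence for row A with g(k) = mex{g(k−s) : s ∈ {2, 4, 7}, s ≤ k}:
g(0) = mex{} = 0
g(1) = mex{} = 0
g(2) = mex{0} = 1
g(3) = mex{0} = 1
g(4) = mex{0,1} = 2
g(5) = mex{0,1} = 2
g(6) = mex{1,2} = 0
g(7) = mex{0,1,2} = 3
g(8) = mex{0,2} = 1
g(9) = mex{1,2,3} = 0
g(10) = mex{0,1} = 2
g(11) = mex{0,2,3} = 1
So g(11) = 1.
Grundy values for row B (subtraction set {1, 5, 6, 7}):
g(0) = mex{} = 0
g(1) = mex{0} = 1
g(2) = mex{1} = 0
g(3) = mex{0} = 1
g(4) = mex{1} = 0
g(5) = mex{0} = 1
g(6) = mex{0,1} = 2
g(7) = mex{0,1,2} = 3
g(8) = mex{0,1,3} = 2
g(9) = mex{0,1,2} = 3
g(10) = mex{0,1,3} = 2
g(11) = mex{0,1,2} = 3
g(12) = mex{1,2,3} = 0
g(13) = mex{0,2,3} = 1
g(14) = mex{1,2,3} = 0
So g(14) = 0.
By the Sprague-Grundy theorem, the Grundy value of a sum of independent games is the XOR of the component values.
Combined value = 1 XOR 0 = 1.

1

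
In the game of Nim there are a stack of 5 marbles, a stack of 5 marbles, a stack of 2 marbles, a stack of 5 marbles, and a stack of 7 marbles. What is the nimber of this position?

Nim-sum: 5 XOR 5 XOR 2 XOR 5 XOR 7 = 0.

0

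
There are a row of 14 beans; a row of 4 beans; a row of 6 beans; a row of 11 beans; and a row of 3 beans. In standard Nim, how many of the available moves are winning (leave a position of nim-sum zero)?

In binary:
  1110  (14)
  0100  (4)
  0110  (6)
  1011  (11)
  0011  (3)
  ----
  0100  (4)
The overall nim-sum is X = 4. A row of size p has a winning move iff p XOR X < p (reduce it to p XOR X).
  14: 14 XOR 4 = 10 < 14 — winning move (to 10).
  4: 4 XOR 4 = 0 < 4 — winning move (to 0).
  6: 6 XOR 4 = 2 < 6 — winning move (to 2).
  11: 11 XOR 4 = 15 ≥ 11 — no move.
  3: 3 XOR 4 = 7 ≥ 3 — no move.
That gives 3 winning moves.

3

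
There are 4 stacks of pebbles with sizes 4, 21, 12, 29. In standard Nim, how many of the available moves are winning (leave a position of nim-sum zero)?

0

Compute the nim-sum pairwise:
4 ⊕ 21 = 17
17 ⊕ 12 = 29
29 ⊕ 29 = 0
The nim-sum is already 0, so every move leaves a nonzero nim-sum — there are no winning moves.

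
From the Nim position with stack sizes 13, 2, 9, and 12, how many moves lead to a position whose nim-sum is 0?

3

In binary:
  1101  (13)
  0010  (2)
  1001  (9)
  1100  (12)
  ----
  1010  (10)
The overall nim-sum is X = 10. A stack of size p has a winning move iff p XOR X < p (reduce it to p XOR X).
  13: 13 XOR 10 = 7 < 13 — winning move (to 7).
  2: 2 XOR 10 = 8 ≥ 2 — no move.
  9: 9 XOR 10 = 3 < 9 — winning move (to 3).
  12: 12 XOR 10 = 6 < 12 — winning move (to 6).
That gives 3 winning moves.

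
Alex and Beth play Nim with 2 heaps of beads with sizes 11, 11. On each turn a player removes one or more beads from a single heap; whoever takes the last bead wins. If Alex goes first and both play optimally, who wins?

Beth wins

Nim-sum: 11 ^ 11 = 0.
The nim-sum is 0, so this is a P-position: the player to move is in a losing position under optimal play; Alex is about to move from it and so loses — Beth wins.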